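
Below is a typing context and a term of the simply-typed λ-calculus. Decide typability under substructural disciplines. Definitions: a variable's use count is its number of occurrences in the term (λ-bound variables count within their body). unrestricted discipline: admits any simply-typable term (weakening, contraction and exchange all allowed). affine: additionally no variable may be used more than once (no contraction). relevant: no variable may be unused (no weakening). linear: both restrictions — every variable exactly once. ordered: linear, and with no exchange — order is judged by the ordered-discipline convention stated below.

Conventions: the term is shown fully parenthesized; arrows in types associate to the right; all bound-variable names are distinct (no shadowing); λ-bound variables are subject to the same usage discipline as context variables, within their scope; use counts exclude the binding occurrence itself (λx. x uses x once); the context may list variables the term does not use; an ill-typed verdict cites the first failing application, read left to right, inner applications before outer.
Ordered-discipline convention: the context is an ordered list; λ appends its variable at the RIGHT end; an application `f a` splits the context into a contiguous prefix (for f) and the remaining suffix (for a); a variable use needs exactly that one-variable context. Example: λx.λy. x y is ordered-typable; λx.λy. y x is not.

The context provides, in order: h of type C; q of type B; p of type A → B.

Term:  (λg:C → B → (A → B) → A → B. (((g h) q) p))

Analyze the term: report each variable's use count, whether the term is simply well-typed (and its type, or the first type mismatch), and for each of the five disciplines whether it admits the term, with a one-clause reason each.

counts: h: 1, q: 1, p: 1, g [bound]: 1
use order (left to right): g, h, q, p
typing: ✓ — (C → B → (A → B) → A → B) → A → B
ordered: ✗, no ordered split (uses run g, h, q, p)
linear: ✓, exactly-once usage across h, q, p, g
affine: ✓, none of h, q, p, g used more than once
relevant: ✓, every one of h, q, p, g appears
unrestricted: ✓, typability at (C → B → (A → B) → A → B) → A → B is all that's needed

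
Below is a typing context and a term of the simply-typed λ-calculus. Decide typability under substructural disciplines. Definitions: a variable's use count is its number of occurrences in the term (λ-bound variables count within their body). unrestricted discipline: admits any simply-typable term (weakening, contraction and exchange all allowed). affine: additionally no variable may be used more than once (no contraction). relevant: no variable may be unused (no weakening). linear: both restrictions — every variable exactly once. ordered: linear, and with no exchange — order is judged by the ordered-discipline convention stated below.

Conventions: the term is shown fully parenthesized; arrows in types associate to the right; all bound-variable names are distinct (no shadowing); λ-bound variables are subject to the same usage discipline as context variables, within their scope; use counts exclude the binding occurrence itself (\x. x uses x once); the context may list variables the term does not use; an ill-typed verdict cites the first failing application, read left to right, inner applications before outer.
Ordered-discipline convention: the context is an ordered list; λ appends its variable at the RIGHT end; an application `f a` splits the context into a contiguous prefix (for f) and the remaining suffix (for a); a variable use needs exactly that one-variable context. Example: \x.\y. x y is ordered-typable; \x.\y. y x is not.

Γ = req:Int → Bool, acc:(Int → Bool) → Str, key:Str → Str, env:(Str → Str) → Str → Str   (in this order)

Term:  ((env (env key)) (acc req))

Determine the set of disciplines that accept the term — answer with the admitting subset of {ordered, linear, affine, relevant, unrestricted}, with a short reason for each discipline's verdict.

accepted by: relevant, unrestricted
variable uses: req=1, acc=1, key=1, env=2
left-to-right use order: env, env, key, acc, req
typing: the term checks, with type Str
ordered ✗ (needs contraction — env ×2)
linear ✗ (needs contraction — env ×2)
affine ✗ (needs contraction — env ×2)
relevant ✓ (at least one use each (req, acc, key, env))
unrestricted ✓ (type-checks (Str) and nothing is barred)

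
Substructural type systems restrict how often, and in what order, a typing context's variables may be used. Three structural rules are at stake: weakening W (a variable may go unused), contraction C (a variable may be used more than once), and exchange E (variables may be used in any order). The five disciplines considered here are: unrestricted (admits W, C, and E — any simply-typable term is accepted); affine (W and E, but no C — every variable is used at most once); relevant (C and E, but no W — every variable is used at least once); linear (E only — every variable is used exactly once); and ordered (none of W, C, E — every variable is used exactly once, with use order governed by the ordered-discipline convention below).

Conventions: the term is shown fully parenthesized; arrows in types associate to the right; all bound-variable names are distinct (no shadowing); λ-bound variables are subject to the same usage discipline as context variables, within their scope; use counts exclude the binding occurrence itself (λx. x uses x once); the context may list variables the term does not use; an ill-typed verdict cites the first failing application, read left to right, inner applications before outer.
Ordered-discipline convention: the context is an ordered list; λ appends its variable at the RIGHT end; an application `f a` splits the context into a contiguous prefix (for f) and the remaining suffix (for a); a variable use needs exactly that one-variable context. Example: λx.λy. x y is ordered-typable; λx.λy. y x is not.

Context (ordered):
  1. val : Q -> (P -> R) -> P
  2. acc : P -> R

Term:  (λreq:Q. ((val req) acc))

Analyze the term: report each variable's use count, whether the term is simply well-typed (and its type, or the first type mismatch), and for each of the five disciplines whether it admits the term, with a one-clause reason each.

variable uses: val=1; acc=1; req [bound]=1
left-to-right use order: val, req, acc
typing: well-typed at Q -> P
ordered: ✗, no contiguous prefix/suffix split fits val, req, acc
linear: ✓, each of val, acc, req used exactly once
affine: ✓, val, acc, req: no repeats, contraction unneeded
relevant: ✓, every one of val, acc, req appears
unrestricted: ✓, type-checks (Q -> P) and nothing is barred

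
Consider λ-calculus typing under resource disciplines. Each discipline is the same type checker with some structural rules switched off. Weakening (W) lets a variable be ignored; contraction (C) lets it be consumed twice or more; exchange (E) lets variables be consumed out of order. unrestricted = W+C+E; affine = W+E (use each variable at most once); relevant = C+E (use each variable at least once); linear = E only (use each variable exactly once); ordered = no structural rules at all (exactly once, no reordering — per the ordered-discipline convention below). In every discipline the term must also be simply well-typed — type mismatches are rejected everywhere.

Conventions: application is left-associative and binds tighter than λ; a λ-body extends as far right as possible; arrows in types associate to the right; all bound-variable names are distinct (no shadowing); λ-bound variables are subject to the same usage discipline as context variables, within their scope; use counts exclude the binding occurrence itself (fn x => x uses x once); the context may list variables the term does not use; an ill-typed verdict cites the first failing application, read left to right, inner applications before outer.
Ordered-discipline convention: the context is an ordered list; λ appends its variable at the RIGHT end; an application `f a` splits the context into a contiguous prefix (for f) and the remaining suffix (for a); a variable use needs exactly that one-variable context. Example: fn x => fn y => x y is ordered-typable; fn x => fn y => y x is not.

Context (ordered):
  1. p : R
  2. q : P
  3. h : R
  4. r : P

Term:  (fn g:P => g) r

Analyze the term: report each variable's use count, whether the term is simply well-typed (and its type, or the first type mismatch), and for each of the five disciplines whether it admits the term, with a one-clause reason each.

usage: p: 0; q: 0; h: 0; r: 1; g (bound): 1
order of uses: g, r
typing: ✓ — P
ordered: ✗ — needs weakening: p, q, h unused
linear: ✗ — needs weakening: p, q, h unused
affine: ✓ — at most one use each (p, q, h, r, g)
relevant: ✗ — needs weakening: p, q, h unused
unrestricted: ✓ — type-checks (P) and nothing is barred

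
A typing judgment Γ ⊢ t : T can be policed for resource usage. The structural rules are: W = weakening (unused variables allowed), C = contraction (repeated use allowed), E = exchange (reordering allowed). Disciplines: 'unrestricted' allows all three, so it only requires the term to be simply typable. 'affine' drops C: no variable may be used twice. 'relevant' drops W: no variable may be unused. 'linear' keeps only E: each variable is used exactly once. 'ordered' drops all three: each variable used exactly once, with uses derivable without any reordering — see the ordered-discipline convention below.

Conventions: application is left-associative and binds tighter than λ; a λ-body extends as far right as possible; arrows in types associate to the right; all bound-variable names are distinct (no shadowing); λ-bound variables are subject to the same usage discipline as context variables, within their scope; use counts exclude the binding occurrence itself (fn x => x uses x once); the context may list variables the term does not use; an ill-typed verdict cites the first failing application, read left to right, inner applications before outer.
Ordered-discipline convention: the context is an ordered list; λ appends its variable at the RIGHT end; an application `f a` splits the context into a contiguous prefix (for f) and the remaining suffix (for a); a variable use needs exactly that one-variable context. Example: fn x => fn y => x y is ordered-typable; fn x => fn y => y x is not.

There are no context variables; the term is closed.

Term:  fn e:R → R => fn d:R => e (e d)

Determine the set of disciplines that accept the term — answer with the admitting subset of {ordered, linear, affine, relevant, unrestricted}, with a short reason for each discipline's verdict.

admitted by: relevant, unrestricted
counts: e (bound) ×2, d (bound) ×1
left-to-right use order: e, e, d
typing: well-typed — term : (R → R) → R → R
ordered: ✗ — e ×2 used more than once (contraction)
linear: ✗ — e ×2 used more than once (contraction)
affine: ✗ — e ×2 used more than once (contraction)
relevant: ✓ — e, d: all used, weakening unneeded
unrestricted: ✓ — type-checks ((R → R) → R → R) and nothing is barred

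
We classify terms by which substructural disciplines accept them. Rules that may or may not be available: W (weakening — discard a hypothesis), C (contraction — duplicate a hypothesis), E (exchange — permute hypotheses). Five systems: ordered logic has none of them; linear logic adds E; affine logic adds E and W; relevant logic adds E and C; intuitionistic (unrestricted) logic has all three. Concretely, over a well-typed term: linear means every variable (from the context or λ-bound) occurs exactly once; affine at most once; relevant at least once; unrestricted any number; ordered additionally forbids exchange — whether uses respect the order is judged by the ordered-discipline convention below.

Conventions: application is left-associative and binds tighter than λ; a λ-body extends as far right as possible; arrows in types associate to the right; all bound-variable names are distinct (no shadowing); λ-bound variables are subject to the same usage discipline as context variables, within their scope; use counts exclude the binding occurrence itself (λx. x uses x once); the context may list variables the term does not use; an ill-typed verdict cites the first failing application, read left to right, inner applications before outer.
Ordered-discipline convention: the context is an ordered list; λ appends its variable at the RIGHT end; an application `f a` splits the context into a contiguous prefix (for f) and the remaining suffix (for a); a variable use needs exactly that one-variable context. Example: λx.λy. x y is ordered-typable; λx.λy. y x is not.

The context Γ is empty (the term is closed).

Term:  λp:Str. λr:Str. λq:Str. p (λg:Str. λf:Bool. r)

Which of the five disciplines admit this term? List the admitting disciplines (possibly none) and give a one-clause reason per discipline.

accepted by: none
usage: p (λ-bound)=1, r (λ-bound)=1, q (λ-bound)=0, g (λ-bound)=0, f (λ-bound)=0
use order (left to right): p, r
typing: ill-typed: applying a non-function (Str)
ordered: ✗ — a type mismatch blocks all five
linear: ✗ — the type mismatch rejects it
affine: ✗ — not simply typable
relevant: ✗ — fails simple typing
unrestricted: ✗ — a type mismatch blocks all five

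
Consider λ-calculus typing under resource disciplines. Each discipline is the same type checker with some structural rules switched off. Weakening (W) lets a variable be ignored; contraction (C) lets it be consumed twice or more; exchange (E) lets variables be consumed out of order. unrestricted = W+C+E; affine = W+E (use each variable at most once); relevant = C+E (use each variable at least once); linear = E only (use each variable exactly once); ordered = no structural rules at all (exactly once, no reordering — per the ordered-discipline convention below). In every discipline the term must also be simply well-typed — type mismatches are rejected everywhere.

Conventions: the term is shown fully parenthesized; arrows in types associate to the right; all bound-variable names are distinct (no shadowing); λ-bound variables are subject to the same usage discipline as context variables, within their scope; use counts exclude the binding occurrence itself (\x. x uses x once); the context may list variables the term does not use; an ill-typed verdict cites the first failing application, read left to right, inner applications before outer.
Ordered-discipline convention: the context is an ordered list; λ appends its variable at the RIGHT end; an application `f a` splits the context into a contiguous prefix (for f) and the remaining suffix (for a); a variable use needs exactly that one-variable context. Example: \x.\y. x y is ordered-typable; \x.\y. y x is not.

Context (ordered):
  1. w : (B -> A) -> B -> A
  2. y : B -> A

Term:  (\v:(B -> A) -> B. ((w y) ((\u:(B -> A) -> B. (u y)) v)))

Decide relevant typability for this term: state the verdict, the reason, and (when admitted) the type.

yes — every one of w, y, v, u appears; term : ((B -> A) -> B) -> A
counts: w ×1; y ×2; v [bound] ×1; u [bound] ×1
use order (left to right): w, y, u, y, v
typing: the term checks, with type ((B -> A) -> B) -> A
per-discipline verdicts: ordered ✗, linear ✗, affine ✗, relevant ✓, unrestricted ✓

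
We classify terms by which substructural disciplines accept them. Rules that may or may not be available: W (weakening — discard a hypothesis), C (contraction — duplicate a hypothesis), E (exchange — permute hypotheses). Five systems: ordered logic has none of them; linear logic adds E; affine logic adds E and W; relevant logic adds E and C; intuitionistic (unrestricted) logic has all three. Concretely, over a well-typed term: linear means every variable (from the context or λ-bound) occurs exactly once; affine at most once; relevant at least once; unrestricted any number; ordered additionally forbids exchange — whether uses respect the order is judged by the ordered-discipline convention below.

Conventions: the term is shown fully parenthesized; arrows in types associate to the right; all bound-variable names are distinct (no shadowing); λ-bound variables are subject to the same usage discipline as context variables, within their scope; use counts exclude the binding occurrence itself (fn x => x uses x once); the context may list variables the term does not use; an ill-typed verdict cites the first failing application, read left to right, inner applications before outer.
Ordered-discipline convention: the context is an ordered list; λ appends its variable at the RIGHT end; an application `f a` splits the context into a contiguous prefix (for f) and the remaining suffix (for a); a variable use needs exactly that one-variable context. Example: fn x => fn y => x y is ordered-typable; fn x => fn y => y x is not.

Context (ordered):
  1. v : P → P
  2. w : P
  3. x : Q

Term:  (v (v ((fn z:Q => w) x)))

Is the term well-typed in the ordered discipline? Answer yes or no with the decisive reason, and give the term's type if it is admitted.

no — needs contraction — v ×2; needs weakening: z unused
variable uses: v=2, w=1, x=1, z (bound)=0
order of uses: v, v, w, x
typing: the term checks, with type P
across the five disciplines: ordered ✗ | linear ✗ | affine ✗ | relevant ✗ | unrestricted ✓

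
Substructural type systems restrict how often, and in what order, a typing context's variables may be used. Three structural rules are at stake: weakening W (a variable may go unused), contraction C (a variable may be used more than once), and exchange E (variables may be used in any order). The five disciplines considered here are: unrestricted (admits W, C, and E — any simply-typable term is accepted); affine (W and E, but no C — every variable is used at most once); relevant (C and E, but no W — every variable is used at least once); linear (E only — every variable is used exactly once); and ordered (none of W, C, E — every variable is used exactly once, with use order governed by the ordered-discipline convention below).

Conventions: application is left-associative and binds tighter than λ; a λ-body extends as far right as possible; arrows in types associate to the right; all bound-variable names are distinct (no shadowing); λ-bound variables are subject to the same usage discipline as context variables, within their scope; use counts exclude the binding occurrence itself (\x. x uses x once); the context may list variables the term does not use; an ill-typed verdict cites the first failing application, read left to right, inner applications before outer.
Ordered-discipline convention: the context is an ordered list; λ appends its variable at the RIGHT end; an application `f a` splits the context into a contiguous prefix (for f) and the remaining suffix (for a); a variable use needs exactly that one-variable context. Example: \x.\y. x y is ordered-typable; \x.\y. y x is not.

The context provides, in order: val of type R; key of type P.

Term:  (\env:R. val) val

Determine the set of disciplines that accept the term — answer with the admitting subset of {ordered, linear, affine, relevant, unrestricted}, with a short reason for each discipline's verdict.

admitted by: unrestricted
variable uses: val: 2, key: 0, env [bound]: 0
use order (left to right): val, val
typing: ✓ — R
ordered: ✗ — needs contraction — val ×2; key, env never used (weakening)
linear: ✗ — needs contraction — val ×2; key, env never used (weakening)
affine: ✗ — needs contraction — val ×2
relevant: ✗ — key, env never used (weakening)
unrestricted: ✓ — simply typable at R; W, C, E all held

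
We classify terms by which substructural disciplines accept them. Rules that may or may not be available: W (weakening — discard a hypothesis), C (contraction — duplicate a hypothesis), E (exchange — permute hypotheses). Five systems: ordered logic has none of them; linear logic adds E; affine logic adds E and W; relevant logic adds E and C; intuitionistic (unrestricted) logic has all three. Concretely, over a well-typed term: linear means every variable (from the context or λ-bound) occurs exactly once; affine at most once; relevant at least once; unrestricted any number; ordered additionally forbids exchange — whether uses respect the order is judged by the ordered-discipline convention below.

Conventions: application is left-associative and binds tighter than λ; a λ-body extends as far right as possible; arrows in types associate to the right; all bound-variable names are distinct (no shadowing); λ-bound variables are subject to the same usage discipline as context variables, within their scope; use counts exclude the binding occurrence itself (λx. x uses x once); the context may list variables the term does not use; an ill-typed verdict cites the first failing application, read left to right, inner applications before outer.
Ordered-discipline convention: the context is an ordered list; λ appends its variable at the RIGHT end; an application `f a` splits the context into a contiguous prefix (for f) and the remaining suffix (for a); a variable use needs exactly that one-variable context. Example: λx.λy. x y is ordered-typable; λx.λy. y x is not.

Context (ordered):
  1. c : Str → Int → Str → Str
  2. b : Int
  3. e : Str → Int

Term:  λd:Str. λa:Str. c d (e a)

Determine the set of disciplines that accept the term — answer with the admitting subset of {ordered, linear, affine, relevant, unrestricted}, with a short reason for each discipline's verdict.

admitted by: affine, unrestricted
variable uses: c: 1×, b: 0×, e: 1×, d (bound): 1×, a (bound): 1×
uses in reading order: c, d, e, a
typing: well-typed at Str → Str → Str → Str
ordered: ✗, unused: b — weakening required
linear: ✗, unused: b — weakening required
affine: ✓, at most one use each (c, b, e, d, a)
relevant: ✗, unused: b — weakening required
unrestricted: ✓, simply typable at Str → Str → Str → Str; W, C, E all held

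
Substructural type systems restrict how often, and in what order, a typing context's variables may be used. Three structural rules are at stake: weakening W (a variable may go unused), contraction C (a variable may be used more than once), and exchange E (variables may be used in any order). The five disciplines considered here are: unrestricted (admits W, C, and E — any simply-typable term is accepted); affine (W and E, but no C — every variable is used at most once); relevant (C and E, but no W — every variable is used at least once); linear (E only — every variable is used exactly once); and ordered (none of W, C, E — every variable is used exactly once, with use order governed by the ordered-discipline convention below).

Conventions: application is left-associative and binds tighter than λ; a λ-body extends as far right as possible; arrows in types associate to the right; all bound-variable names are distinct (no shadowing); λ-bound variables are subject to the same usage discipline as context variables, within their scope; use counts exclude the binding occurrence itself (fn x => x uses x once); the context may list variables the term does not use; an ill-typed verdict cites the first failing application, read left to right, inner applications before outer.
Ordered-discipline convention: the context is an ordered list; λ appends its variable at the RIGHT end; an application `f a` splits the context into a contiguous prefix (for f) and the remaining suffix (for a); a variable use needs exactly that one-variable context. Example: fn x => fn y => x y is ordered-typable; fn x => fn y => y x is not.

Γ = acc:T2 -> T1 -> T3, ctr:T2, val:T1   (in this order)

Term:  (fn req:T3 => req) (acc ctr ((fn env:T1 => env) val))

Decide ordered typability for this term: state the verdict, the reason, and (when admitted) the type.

yes — single-use (acc, ctr, val, req, env), ordered derivation ok; term : T3
variable uses: acc: 1×; ctr: 1×; val: 1×; req (bound): 1×; env (bound): 1×
uses in reading order: req, acc, ctr, env, val
typing: ✓ — T3
per-discipline verdicts: ordered ✓, linear ✓, affine ✓, relevant ✓, unrestricted ✓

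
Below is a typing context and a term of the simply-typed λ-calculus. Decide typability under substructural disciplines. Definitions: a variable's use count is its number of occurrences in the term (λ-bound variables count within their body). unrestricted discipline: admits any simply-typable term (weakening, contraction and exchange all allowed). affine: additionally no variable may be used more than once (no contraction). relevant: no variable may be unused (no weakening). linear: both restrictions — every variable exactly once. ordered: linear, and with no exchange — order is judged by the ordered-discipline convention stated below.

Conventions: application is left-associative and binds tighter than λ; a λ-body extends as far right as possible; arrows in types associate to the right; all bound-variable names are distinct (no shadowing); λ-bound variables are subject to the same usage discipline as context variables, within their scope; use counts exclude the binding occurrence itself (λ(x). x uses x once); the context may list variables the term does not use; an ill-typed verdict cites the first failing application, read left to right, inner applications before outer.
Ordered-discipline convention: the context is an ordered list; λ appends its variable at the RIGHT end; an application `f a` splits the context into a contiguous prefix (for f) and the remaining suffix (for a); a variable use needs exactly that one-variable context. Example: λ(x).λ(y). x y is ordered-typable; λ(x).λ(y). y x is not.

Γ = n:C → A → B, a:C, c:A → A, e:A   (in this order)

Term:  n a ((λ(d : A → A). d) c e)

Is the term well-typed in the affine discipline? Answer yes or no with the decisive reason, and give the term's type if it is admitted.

yes — at most one use each (n, a, c, e, d); term : B
usage: n=1; a=1; c=1; e=1; d (λ-bound)=1
uses in reading order: n, a, d, c, e
typing: well-typed — term : B
across the five disciplines: ordered ✓ · linear ✓ · affine ✓ · relevant ✓ · unrestricted ✓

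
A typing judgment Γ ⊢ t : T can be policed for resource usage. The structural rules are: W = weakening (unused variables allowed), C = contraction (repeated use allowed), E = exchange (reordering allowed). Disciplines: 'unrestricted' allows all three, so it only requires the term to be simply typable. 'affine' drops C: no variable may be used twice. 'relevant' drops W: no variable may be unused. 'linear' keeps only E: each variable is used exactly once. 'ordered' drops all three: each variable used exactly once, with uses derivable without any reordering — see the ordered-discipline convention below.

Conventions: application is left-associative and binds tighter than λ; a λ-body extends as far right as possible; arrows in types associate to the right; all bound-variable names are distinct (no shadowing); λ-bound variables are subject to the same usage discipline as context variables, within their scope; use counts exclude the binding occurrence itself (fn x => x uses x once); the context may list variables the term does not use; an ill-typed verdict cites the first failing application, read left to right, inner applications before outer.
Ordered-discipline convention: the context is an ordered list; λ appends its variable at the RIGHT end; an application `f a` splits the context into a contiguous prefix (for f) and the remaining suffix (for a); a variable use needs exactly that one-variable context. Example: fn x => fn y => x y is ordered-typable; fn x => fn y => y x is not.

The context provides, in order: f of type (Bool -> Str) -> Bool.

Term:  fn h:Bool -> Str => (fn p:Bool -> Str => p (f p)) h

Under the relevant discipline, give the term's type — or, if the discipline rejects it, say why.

term : (Bool -> Str) -> Str
usage: f ×1; h (bound) ×1; p (bound) ×2
use order (left to right): p, f, p, h
typing: well-typed at (Bool -> Str) -> Str
per-discipline verdicts: ordered ✗ · linear ✗ · affine ✗ · relevant ✓ · unrestricted ✓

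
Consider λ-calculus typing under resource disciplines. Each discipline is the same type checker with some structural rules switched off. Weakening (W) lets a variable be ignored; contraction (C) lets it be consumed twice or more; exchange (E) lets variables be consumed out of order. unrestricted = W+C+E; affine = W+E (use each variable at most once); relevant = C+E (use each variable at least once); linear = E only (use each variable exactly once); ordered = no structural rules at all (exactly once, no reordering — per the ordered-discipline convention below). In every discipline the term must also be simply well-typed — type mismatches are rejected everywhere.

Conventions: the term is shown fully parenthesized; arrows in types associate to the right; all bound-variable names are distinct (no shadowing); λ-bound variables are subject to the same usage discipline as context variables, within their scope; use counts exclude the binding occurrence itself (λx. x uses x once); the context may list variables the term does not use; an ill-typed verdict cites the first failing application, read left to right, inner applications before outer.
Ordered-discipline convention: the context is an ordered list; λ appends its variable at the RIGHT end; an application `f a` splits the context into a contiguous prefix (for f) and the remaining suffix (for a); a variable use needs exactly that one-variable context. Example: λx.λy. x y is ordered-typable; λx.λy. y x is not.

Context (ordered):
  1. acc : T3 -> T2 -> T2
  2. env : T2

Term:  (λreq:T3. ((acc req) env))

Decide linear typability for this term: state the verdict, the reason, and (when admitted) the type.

yes — single use per variable (acc, env, req); term : T3 -> T2
counts: acc: 1×, env: 1×, req [bound]: 1×
use order (left to right): acc, req, env
typing: ✓ — T3 -> T2
per-discipline verdicts: ordered ✗ | linear ✓ | affine ✓ | relevant ✓ | unrestricted ✓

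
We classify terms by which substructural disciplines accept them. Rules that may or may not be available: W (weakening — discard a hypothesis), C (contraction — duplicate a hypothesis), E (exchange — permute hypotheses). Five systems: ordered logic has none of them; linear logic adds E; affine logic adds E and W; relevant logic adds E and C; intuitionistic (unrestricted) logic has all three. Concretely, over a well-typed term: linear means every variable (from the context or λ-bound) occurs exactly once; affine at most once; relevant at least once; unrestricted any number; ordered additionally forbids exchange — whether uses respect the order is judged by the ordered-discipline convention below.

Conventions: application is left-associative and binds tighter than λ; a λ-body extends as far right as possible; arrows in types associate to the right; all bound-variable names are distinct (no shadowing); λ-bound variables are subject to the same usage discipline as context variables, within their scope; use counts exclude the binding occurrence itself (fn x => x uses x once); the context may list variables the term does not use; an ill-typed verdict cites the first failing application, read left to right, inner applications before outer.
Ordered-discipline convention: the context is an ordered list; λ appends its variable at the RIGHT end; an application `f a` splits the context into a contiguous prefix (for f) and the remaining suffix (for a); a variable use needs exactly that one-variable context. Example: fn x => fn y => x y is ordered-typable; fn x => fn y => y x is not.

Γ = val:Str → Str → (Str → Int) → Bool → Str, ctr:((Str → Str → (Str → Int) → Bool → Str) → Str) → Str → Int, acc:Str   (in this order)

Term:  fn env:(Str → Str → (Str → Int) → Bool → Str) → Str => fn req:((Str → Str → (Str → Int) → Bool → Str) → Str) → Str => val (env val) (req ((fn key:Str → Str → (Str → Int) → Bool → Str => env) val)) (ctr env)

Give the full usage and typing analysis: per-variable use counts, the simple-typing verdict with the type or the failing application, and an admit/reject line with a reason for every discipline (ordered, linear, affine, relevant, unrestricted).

use counts: val=3; ctr=1; acc=0; env [bound]=3; req [bound]=1; key [bound]=0
left-to-right use order: val, env, val, req, env, val, ctr, env
typing: the term checks, with type ((Str → Str → (Str → Int) → Bool → Str) → Str) → (((Str → Str → (Str → Int) → Bool → Str) → Str) → Str) → Bool → Str
ordered ✗ (uses contraction: val ×3, env ×3; acc, key never used (weakening))
linear ✗ (uses contraction: val ×3, env ×3; acc, key never used (weakening))
affine ✗ (uses contraction: val ×3, env ×3)
relevant ✗ (acc, key never used (weakening))
unrestricted ✓ (typability at ((Str → Str → (Str → Int) → Bool → Str) → Str) → (((Str → Str → (Str → Int) → Bool → Str) → Str) → Str) → Bool → Str is all that's needed)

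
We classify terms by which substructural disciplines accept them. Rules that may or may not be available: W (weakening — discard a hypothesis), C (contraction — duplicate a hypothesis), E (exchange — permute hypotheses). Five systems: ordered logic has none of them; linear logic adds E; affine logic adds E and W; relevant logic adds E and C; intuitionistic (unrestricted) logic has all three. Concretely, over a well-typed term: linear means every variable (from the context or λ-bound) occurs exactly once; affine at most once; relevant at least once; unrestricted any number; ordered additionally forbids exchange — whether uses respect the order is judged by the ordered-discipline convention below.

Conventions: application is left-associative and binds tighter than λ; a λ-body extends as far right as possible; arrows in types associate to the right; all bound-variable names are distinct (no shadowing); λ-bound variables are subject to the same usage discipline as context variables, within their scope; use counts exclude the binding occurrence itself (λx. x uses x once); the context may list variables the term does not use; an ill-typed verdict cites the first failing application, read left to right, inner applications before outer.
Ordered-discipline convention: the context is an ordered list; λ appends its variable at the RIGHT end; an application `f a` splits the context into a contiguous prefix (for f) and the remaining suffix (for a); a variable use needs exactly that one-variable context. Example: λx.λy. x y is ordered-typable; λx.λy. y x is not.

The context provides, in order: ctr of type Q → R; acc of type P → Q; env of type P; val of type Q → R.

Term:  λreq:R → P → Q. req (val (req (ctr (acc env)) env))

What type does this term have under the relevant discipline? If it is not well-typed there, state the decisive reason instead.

term : (R → P → Q) → P → Q
variable uses: ctr=1, acc=1, env=2, val=1, req (λ-bound)=2
left-to-right use order: req, val, req, ctr, acc, env, env
typing: the term checks, with type (R → P → Q) → P → Q
per-discipline verdicts: ordered ✗; linear ✗; affine ✗; relevant ✓; unrestricted ✓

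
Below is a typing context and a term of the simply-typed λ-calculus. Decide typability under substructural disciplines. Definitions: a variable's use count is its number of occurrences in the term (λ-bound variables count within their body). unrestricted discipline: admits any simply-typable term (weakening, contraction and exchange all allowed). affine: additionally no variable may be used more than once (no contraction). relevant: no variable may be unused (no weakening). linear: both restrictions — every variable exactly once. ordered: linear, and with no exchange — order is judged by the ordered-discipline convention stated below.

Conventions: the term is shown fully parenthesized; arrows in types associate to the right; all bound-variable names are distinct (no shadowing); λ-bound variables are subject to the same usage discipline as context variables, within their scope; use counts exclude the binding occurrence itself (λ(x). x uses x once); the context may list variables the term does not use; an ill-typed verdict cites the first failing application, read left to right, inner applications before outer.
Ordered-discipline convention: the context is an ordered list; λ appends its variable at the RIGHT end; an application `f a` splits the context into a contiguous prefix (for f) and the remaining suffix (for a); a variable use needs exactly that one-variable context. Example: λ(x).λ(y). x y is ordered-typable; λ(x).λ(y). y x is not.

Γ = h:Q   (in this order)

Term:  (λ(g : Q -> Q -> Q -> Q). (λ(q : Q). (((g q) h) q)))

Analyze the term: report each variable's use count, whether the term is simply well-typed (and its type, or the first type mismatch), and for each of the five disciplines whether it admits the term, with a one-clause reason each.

variable uses: h: 1, g (λ-bound): 1, q (λ-bound): 2
left-to-right use order: g, q, h, q
typing: the term checks, with type (Q -> Q -> Q -> Q) -> Q -> Q
ordered ✗ (needs contraction — q ×2)
linear ✗ (needs contraction — q ×2)
affine ✗ (needs contraction — q ×2)
relevant ✓ (none of h, g, q goes unused)
unrestricted ✓ (well-typed at (Q -> Q -> Q -> Q) -> Q -> Q; no restrictions here)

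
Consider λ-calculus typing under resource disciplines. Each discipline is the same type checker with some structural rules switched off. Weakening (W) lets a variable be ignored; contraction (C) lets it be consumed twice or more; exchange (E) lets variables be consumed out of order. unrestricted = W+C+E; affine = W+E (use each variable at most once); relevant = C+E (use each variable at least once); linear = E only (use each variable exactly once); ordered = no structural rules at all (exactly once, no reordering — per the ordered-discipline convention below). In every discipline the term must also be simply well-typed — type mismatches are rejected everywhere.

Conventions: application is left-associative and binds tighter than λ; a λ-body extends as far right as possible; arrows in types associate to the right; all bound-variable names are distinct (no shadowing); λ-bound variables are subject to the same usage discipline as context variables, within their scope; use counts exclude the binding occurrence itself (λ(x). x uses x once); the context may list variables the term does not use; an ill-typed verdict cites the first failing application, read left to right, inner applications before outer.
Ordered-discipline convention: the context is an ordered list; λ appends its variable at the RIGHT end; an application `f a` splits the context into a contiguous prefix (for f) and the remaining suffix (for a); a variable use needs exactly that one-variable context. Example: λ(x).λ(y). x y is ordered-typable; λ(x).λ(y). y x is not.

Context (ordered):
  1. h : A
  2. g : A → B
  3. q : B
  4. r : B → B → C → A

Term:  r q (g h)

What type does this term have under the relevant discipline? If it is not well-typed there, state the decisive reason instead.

term : C → A
variable uses: h ×1; g ×1; q ×1; r ×1
uses in reading order: r, q, g, h
typing: the term checks, with type C → A
per-discipline verdicts: ordered ✗, linear ✓, affine ✓, relevant ✓, unrestricted ✓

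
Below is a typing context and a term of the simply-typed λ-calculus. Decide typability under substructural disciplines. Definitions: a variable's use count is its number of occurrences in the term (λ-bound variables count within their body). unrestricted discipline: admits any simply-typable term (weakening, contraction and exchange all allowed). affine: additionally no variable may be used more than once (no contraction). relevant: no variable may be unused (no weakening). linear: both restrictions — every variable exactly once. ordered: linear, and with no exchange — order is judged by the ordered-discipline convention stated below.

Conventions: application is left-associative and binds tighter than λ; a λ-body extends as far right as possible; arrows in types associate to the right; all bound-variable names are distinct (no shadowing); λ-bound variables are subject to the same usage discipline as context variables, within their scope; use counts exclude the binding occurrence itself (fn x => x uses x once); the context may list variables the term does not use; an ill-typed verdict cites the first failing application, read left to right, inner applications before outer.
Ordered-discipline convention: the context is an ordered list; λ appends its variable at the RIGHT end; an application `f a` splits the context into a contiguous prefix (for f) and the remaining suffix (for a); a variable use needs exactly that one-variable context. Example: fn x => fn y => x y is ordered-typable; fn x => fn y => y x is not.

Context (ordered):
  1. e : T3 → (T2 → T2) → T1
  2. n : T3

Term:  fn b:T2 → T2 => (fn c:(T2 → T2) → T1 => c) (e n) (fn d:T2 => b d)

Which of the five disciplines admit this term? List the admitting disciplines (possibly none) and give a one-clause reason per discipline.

admitted in: ordered, linear, affine, relevant, unrestricted
usage: e=1; n=1; b (λ-bound)=1; c (λ-bound)=1; d (λ-bound)=1
uses in reading order: c, e, n, b, d
typing: the term checks, with type (T2 → T2) → T1
ordered: ✓ — one use each (e, n, b, c, d); ordered split holds
linear: ✓ — single use per variable (e, n, b, c, d)
affine: ✓ — none of e, n, b, c, d used more than once
relevant: ✓ — every one of e, n, b, c, d appears
unrestricted: ✓ — well-typed at (T2 → T2) → T1; no restrictions here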